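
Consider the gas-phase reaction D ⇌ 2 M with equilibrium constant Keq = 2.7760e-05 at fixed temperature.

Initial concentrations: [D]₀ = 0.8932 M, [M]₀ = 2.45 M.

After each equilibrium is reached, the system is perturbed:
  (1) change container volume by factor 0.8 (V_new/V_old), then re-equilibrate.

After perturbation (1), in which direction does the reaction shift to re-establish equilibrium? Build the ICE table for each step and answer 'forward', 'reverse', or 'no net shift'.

Direction: reverse

Q₀ = 6.72 vs Keq = 2.7760e-05 ⇒ Q>K, reverse
Step 1:
                   D          M
  Initial     0.8932       2.45
  Change       1.221     -2.442
  Equil        2.114   0.007661
  solve Keq expr → x = -1.221; check Q = 2.7760e-05
Then change container volume by factor 0.8 (V_new/V_old).
Step 2:
                   D          M
  Initial      2.643   0.009577
  Change  5.0510e-04   -0.00101
  Equil        2.643   0.008566
  solve Keq expr → x = -5.0510e-04; check Q = 2.7760e-05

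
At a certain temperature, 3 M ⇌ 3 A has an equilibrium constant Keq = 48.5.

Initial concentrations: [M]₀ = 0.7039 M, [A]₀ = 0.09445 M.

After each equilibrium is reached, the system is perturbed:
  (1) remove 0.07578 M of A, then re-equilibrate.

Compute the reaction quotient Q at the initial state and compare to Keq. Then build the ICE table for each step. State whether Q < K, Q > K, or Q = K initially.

Q₀ = 0.002416 vs Keq = 48.5 ⇒ Q<K, forward
Step 1:
                   M          A
  init        0.7039    0.09445
  Δ          -0.5321     0.5321
  eq          0.1718     0.6265
  solve Keq expr → x = 0.1774; check Q = 48.5
Then remove 0.07578 M of A.
Step 2:
                   M          A
  init        0.1718     0.5508
  Δ         -0.01631    0.01631
  eq          0.1555     0.5671
  solve Keq expr → x = 0.005436; check Q = 48.5

Q₀ = 0.002416; Q < K (proceeds forward)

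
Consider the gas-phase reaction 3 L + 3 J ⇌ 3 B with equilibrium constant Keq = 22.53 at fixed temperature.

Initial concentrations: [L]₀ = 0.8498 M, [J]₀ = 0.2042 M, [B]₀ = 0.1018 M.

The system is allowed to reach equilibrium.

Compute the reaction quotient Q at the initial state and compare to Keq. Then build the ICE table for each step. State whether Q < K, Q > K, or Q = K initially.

Q₀ = 0.2019; Q < K (proceeds forward)

Q₀ = 0.2019 vs Keq = 22.53 ⇒ Q<K, forward
Step 1:
                    L           J           B
  init         0.8498      0.2042      0.1018
  Δ           -0.1056     -0.1056      0.1056
  eq           0.7442     0.09865      0.2074
  solve Keq expr → x = 0.03518; check Q = 22.53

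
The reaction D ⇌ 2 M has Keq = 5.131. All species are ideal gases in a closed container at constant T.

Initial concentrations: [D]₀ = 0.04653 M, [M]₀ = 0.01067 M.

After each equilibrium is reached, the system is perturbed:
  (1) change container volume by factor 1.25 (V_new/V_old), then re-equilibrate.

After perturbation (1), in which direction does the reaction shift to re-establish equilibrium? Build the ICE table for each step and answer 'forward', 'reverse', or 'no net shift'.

Q₀ = 0.002447 vs Keq = 5.131 ⇒ Q<K, forward
Step 1:
                  D         M
  Initial   0.04653   0.01067
  Change   -0.04459   0.08917
  Equil    0.001943   0.09984
  solve Keq expr → x = 0.04459; check Q = 5.131
Then change container volume by factor 1.25 (V_new/V_old).
Step 2:
                  D         M
  Initial  0.001554   0.07988
  Change  -2.9257e-04 5.8515e-04
  Equil    0.001262   0.08046
  solve Keq expr → x = 2.9257e-04; check Q = 5.131

Direction: forward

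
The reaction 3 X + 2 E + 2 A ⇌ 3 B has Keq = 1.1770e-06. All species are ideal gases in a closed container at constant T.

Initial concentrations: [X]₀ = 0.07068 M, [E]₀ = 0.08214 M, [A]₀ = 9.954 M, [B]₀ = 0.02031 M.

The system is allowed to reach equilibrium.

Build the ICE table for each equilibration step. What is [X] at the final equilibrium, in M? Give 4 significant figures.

[X]_eq = 0.09007 M

Q₀ = 0.03549 vs Keq = 1.1770e-06 ⇒ Q>K, reverse
Step 1:
                    X           E           A           B
  Initial     0.07068     0.08214       9.954     0.02031
  Change      0.01939     0.01293     0.01293    -0.01939
  Equil       0.09007     0.09507       9.967  9.1745e-04
  solve Keq expr → x = -0.006464; check Q = 1.1770e-06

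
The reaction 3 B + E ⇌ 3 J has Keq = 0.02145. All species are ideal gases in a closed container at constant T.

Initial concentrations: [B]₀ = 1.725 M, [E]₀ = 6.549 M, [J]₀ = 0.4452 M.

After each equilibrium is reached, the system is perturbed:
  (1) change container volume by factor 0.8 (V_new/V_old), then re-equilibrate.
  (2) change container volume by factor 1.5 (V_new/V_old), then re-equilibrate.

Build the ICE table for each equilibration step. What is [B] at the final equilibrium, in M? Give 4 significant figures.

Q₀ = 0.002625 vs Keq = 0.02145 ⇒ Q<K, forward
Step 1:
                    B           E           J
  Initial       1.725       6.549      0.4452
  Change      -0.2946    -0.09821      0.2946
  Equil          1.43       6.451      0.7398
  solve Keq expr → x = 0.09821; check Q = 0.02145
Then change container volume by factor 0.8 (V_new/V_old).
Step 2:
                    B           E           J
  Initial       1.788       8.063      0.9248
  Change     -0.04547    -0.01516     0.04547
  Equil         1.742       8.048      0.9703
  solve Keq expr → x = 0.01516; check Q = 0.02145
Then change container volume by factor 1.5 (V_new/V_old).
Step 3:
                    B           E           J
  Initial       1.162       5.366      0.6468
  Change      0.05456     0.01819    -0.05456
  Equil         1.216       5.384      0.5923
  solve Keq expr → x = -0.01819; check Q = 0.02145

[B]_eq = 1.216 M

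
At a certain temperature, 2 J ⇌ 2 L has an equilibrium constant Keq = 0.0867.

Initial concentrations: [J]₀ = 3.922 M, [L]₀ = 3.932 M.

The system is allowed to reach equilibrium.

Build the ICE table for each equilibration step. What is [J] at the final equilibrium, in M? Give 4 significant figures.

Q₀ = 1.005 vs Keq = 0.0867 ⇒ Q>K, reverse
Step 1:
                    J           L
  Initial       3.922       3.932
  Change        2.145      -2.145
  Equil         6.067       1.787
  solve Keq expr → x = -1.073; check Q = 0.0867

[J]_eq = 6.067 M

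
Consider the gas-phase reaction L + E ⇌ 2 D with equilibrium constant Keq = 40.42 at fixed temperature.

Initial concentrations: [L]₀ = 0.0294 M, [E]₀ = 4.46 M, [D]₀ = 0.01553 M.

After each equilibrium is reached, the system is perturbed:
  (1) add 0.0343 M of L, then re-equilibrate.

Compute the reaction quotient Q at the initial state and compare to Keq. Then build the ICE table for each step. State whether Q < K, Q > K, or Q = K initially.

Q₀ = 0.001839; Q < K (proceeds forward)

Q₀ = 0.001839 vs Keq = 40.42 ⇒ Q<K, forward
Step 1:
                   L          E          D
  Initial     0.0294       4.46    0.01553
  Change    -0.02937   -0.02937    0.05874
  Equil   3.0800e-05      4.431    0.07427
  solve Keq expr → x = 0.02937; check Q = 40.42
Then add 0.0343 M of L.
Step 2:
                   L          E          D
  Initial    0.03433      4.431    0.07427
  Change    -0.03422   -0.03422    0.06843
  Equil   1.1459e-04      4.396     0.1427
  solve Keq expr → x = 0.03422; check Q = 40.42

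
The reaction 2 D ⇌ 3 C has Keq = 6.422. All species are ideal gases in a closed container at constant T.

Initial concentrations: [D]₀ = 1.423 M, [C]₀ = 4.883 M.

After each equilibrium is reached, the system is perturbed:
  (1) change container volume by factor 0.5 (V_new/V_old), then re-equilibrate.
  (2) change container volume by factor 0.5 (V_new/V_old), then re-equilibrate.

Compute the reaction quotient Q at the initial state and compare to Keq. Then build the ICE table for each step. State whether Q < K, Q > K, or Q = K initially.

Q₀ = 57.5 vs Keq = 6.422 ⇒ Q>K, reverse
Step 1:
                   D          C
  init         1.423      4.883
  Δ            1.012     -1.518
  eq           2.435      3.365
  solve Keq expr → x = -0.5062; check Q = 6.422
Then change container volume by factor 0.5 (V_new/V_old).
Step 2:
                   D          C
  init         4.871      6.729
  Δ           0.6264    -0.9396
  eq           5.497      5.789
  solve Keq expr → x = -0.3132; check Q = 6.422
Then change container volume by factor 0.5 (V_new/V_old).
Step 3:
                   D          C
  init         10.99      11.58
  Δ            1.166      -1.75
  eq           12.16      9.829
  solve Keq expr → x = -0.5832; check Q = 6.422

Q₀ = 57.5; Q > K (proceeds reverse)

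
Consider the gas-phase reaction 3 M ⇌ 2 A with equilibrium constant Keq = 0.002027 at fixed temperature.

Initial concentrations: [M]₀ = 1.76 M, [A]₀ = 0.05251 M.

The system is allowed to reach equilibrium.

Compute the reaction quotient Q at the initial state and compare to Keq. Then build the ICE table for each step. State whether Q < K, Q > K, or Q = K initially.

Q₀ = 5.0576e-04 vs Keq = 0.002027 ⇒ Q<K, forward
Step 1:
                  M         A
  I            1.76   0.05251
  C        -0.06965   0.04643
  E            1.69   0.09894
  solve Keq expr → x = 0.02322; check Q = 0.002027

Q₀ = 5.0576e-04; Q < K (proceeds forward)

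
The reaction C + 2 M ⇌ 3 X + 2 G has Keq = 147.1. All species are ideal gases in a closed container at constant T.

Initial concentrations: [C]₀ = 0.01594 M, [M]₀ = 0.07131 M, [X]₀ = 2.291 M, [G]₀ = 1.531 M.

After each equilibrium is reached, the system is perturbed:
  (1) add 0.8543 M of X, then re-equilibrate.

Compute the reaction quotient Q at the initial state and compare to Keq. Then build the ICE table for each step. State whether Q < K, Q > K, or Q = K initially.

Q₀ = 3.4773e+05; Q > K (proceeds reverse)

Q₀ = 3.4773e+05 vs Keq = 147.1 ⇒ Q>K, reverse
Step 1:
                   C          M          X          G
  I          0.01594    0.07131      2.291      1.531
  C            0.194     0.3881    -0.5821    -0.3881
  E             0.21     0.4594      1.709      1.143
  solve Keq expr → x = -0.194; check Q = 147.1
Then add 0.8543 M of X.
Step 2:
                   C          M          X          G
  I             0.21     0.4594      2.563      1.143
  C          0.06331     0.1266    -0.1899    -0.1266
  E           0.2733      0.586      2.373      1.016
  solve Keq expr → x = -0.06331; check Q = 147.1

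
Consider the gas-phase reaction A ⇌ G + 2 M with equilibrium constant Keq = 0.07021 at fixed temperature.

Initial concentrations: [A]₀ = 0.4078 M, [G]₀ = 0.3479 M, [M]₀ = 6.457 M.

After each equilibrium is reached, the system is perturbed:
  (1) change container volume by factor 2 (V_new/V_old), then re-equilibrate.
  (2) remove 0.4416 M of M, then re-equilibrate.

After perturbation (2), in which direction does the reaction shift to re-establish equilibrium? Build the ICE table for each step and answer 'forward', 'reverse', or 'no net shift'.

Direction: forward

Q₀ = 35.57 vs Keq = 0.07021 ⇒ Q>K, reverse
Step 1:
                   A          G          M
  Initial     0.4078     0.3479      6.457
  Change      0.3463    -0.3463    -0.6926
  Equil       0.7541   0.001593      5.764
  solve Keq expr → x = -0.3463; check Q = 0.07021
Then change container volume by factor 2 (V_new/V_old).
Step 2:
                   A          G          M
  Initial     0.3771 7.9670e-04      2.882
  Change    -0.00236    0.00236    0.00472
  Equil       0.3747   0.003157      2.887
  solve Keq expr → x = 0.00236; check Q = 0.07021
Then remove 0.4416 M of M.
Step 3:
                   A          G          M
  Initial     0.3747   0.003157      2.445
  Change    -0.00122    0.00122    0.00244
  Equil       0.3735   0.004376      2.448
  solve Keq expr → x = 0.00122; check Q = 0.07021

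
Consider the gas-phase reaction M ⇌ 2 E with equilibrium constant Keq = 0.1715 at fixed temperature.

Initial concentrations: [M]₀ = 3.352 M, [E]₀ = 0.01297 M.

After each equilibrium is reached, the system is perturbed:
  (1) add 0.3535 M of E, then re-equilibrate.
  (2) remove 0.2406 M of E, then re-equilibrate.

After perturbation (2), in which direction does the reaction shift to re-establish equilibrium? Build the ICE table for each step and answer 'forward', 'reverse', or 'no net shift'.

Q₀ = 5.0185e-05 vs Keq = 0.1715 ⇒ Q<K, forward
Step 1:
                   M          E
  init         3.352    0.01297
  Δ          -0.3521     0.7043
  eq               3     0.7173
  solve Keq expr → x = 0.3521; check Q = 0.1715
Then add 0.3535 M of E.
Step 2:
                   M          E
  init             3      1.071
  Δ           0.1669    -0.3338
  eq           3.167      0.737
  solve Keq expr → x = -0.1669; check Q = 0.1715
Then remove 0.2406 M of E.
Step 3:
                   M          E
  init         3.167     0.4964
  Δ          -0.1136     0.2273
  eq           3.053     0.7236
  solve Keq expr → x = 0.1136; check Q = 0.1715

Direction: forward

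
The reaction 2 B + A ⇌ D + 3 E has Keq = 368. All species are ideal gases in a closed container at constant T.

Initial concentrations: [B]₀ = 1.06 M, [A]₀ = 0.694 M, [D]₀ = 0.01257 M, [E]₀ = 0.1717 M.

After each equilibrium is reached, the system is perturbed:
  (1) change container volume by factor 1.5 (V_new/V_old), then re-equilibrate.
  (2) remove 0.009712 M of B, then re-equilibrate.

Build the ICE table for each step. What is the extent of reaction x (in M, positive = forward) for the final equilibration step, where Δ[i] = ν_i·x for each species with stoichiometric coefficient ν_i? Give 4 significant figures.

x = -0.003545 M

Q₀ = 8.1597e-05 vs Keq = 368 ⇒ Q<K, forward
Step 1:
                    B           A           D           E
  Initial        1.06       0.694     0.01257      0.1717
  Change      -0.9178     -0.4589      0.4589       1.377
  Equil        0.1422      0.2351      0.4715       1.548
  solve Keq expr → x = 0.4589; check Q = 368
Then change container volume by factor 1.5 (V_new/V_old).
Step 2:
                    B           A           D           E
  Initial     0.09482      0.1567      0.3143       1.032
  Change     -0.01275   -0.006374    0.006374     0.01912
  Equil       0.08207      0.1504      0.3207       1.051
  solve Keq expr → x = 0.006374; check Q = 368
Then remove 0.009712 M of B.
Step 3:
                    B           A           D           E
  Initial     0.07235      0.1504      0.3207       1.051
  Change     0.007091    0.003545   -0.003545    -0.01064
  Equil       0.07945      0.1539      0.3171       1.041
  solve Keq expr → x = -0.003545; check Q = 368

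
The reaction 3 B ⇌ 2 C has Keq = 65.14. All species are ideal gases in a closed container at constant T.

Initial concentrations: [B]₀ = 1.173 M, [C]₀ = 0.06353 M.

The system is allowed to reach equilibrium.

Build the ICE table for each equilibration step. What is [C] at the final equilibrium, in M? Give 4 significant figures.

Q₀ = 0.002501 vs Keq = 65.14 ⇒ Q<K, forward
Step 1:
                    B           C
  Initial       1.173     0.06353
  Change      -0.9746      0.6497
  Equil        0.1984      0.7133
  solve Keq expr → x = 0.3249; check Q = 65.14

[C]_eq = 0.7133 M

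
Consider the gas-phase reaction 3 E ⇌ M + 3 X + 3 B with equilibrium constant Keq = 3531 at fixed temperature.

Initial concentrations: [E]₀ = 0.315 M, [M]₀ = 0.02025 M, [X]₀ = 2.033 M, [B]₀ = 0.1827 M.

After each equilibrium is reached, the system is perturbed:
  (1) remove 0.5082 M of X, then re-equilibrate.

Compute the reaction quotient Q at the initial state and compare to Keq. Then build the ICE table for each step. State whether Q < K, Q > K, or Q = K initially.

Q₀ = 0.0332 vs Keq = 3531 ⇒ Q<K, forward
Step 1:
                   E          M          X          B
  init         0.315    0.02025      2.033     0.1827
  Δ          -0.2809    0.09362     0.2809     0.2809
  eq         0.03414     0.1139      2.314     0.4636
  solve Keq expr → x = 0.09362; check Q = 3531
Then remove 0.5082 M of X.
Step 2:
                   E          M          X          B
  init       0.03414     0.1139      1.806     0.4636
  Δ        -0.006825   0.002275   0.006825   0.006825
  eq         0.02732     0.1161      1.812     0.4704
  solve Keq expr → x = 0.002275; check Q = 3531

Q₀ = 0.0332; Q < K (proceeds forward)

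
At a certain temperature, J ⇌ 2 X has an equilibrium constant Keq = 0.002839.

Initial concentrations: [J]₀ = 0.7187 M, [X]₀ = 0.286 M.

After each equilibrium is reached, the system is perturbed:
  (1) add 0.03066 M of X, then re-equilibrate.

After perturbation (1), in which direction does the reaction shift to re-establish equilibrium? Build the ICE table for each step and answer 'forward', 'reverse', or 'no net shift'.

Q₀ = 0.1138 vs Keq = 0.002839 ⇒ Q>K, reverse
Step 1:
                   J          X
  init        0.7187      0.286
  Δ           0.1186    -0.2372
  eq          0.8373    0.04876
  solve Keq expr → x = -0.1186; check Q = 0.002839
Then add 0.03066 M of X.
Step 2:
                   J          X
  init        0.8373    0.07942
  Δ          0.01511   -0.03022
  eq          0.8524    0.04919
  solve Keq expr → x = -0.01511; check Q = 0.002839

Direction: reverse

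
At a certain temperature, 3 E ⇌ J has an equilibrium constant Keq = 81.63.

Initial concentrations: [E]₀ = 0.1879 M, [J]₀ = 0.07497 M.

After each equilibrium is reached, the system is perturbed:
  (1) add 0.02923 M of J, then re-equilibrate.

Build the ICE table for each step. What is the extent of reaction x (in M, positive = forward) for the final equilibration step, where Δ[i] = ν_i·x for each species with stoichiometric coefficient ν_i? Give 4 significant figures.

x = -0.002864 M

Q₀ = 11.3 vs Keq = 81.63 ⇒ Q<K, forward
Step 1:
                    E           J
  I            0.1879     0.07497
  C          -0.08029     0.02676
  E            0.1076      0.1017
  solve Keq expr → x = 0.02676; check Q = 81.63
Then add 0.02923 M of J.
Step 2:
                    E           J
  I            0.1076       0.131
  C          0.008592   -0.002864
  E            0.1162      0.1281
  solve Keq expr → x = -0.002864; check Q = 81.63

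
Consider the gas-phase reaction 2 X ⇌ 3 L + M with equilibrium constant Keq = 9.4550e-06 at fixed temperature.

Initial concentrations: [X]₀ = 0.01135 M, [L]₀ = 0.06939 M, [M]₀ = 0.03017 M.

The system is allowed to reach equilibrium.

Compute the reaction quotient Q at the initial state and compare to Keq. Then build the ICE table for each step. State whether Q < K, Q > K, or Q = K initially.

Q₀ = 0.07825; Q > K (proceeds reverse)

Q₀ = 0.07825 vs Keq = 9.4550e-06 ⇒ Q>K, reverse
Step 1:
                    X           L           M
  I           0.01135     0.06939     0.03017
  C           0.03782    -0.05673    -0.01891
  E           0.04917     0.01266     0.01126
  solve Keq expr → x = -0.01891; check Q = 9.4550e-06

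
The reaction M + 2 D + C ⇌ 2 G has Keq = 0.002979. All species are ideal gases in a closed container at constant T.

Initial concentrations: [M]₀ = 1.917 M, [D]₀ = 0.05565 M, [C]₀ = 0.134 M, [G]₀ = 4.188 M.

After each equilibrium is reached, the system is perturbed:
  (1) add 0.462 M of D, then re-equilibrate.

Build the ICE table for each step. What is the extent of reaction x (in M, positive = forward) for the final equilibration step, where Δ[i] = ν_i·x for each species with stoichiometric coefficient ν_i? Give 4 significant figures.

Q₀ = 2.2047e+04 vs Keq = 0.002979 ⇒ Q>K, reverse
Step 1:
                    M           D           C           G
  I             1.917     0.05565       0.134       4.188
  C             1.821       3.642       1.821      -3.642
  E             3.738       3.698       1.955      0.5457
  solve Keq expr → x = -1.821; check Q = 0.002979
Then add 0.462 M of D.
Step 2:
                    M           D           C           G
  I             3.738        4.16       1.955      0.5457
  C          -0.02693    -0.05386    -0.02693     0.05386
  E             3.711       4.106       1.928      0.5995
  solve Keq expr → x = 0.02693; check Q = 0.002979

x = 0.02693 M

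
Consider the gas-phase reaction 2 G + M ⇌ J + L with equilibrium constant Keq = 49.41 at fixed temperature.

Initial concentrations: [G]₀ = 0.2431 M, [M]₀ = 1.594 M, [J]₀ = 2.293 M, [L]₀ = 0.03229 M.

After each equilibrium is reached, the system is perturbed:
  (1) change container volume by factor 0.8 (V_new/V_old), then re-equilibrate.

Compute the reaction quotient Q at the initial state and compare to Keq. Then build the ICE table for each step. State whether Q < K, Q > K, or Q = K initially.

Q₀ = 0.786; Q < K (proceeds forward)

Q₀ = 0.786 vs Keq = 49.41 ⇒ Q<K, forward
Step 1:
                    G           M           J           L
  Initial      0.2431       1.594       2.293     0.03229
  Change      -0.1804    -0.09021     0.09021     0.09021
  Equil       0.06268       1.504       2.383      0.1225
  solve Keq expr → x = 0.09021; check Q = 49.41
Then change container volume by factor 0.8 (V_new/V_old).
Step 2:
                    G           M           J           L
  Initial     0.07835        1.88       2.979      0.1531
  Change    -0.007326   -0.003663    0.003663    0.003663
  Equil       0.07103       1.876       2.983      0.1568
  solve Keq expr → x = 0.003663; check Q = 49.41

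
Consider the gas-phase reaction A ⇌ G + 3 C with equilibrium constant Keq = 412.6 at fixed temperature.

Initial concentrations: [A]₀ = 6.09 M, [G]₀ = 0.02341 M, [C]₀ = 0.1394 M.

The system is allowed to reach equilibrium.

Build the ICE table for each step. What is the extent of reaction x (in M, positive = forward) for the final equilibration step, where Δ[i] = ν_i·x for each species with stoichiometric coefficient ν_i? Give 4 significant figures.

Q₀ = 1.0413e-05 vs Keq = 412.6 ⇒ Q<K, forward
Step 1:
                   A          G          C
  I             6.09    0.02341     0.1394
  C           -2.652      2.652      7.955
  E            3.438      2.675      8.094
  solve Keq expr → x = 2.652; check Q = 412.6

x = 2.652 M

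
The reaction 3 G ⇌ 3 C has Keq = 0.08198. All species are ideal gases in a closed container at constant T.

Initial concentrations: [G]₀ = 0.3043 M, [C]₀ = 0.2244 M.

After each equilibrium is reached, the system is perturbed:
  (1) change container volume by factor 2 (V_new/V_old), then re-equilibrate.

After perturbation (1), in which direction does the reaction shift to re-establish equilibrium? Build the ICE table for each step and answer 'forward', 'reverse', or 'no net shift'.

Direction: no net shift

Q₀ = 0.401 vs Keq = 0.08198 ⇒ Q>K, reverse
Step 1:
                  G         C
  I          0.3043    0.2244
  C         0.06428  -0.06428
  E          0.3686    0.1601
  solve Keq expr → x = -0.02143; check Q = 0.08198
Then change container volume by factor 2 (V_new/V_old).
Step 2:
                  G         C
  I          0.1843   0.08006
  C               0         0
  E          0.1843   0.08006
  solve Keq expr → x = 0; check Q = 0.08198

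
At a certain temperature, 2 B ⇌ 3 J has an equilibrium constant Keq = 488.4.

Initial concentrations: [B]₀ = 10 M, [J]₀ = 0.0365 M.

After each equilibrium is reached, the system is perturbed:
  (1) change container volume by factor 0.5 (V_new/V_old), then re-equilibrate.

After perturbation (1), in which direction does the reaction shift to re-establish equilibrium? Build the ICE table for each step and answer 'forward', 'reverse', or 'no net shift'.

Direction: reverse

Q₀ = 4.8627e-07 vs Keq = 488.4 ⇒ Q<K, forward
Step 1:
                   B          J
  init            10     0.0365
  Δ           -8.082      12.12
  eq           1.918      12.16
  solve Keq expr → x = 4.041; check Q = 488.4
Then change container volume by factor 0.5 (V_new/V_old).
Step 2:
                   B          J
  init         3.837      24.32
  Δ            1.064     -1.596
  eq           4.901      22.72
  solve Keq expr → x = -0.532; check Q = 488.4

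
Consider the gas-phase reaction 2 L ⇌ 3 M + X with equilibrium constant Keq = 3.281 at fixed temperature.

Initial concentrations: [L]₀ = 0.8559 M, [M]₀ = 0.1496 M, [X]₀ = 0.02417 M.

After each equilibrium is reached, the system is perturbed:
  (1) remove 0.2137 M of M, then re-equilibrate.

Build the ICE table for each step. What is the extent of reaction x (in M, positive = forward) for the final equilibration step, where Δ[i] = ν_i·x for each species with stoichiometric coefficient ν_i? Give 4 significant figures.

x = 0.02526 M

Q₀ = 1.1047e-04 vs Keq = 3.281 ⇒ Q<K, forward
Step 1:
                    L           M           X
  Initial      0.8559      0.1496     0.02417
  Change       -0.558       0.837       0.279
  Equil        0.2979      0.9866      0.3032
  solve Keq expr → x = 0.279; check Q = 3.281
Then remove 0.2137 M of M.
Step 2:
                    L           M           X
  Initial      0.2979      0.7729      0.3032
  Change     -0.05052     0.07578     0.02526
  Equil        0.2474      0.8487      0.3284
  solve Keq expr → x = 0.02526; check Q = 3.281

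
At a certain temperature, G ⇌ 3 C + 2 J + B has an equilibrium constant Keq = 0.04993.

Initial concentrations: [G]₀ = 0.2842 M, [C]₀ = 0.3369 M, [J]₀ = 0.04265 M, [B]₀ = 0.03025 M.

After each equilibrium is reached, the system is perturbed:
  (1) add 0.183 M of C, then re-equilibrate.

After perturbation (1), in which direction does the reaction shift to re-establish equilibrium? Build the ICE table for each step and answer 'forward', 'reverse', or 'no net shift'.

Direction: reverse

Q₀ = 7.4036e-06 vs Keq = 0.04993 ⇒ Q<K, forward
Step 1:
                  G         C         J         B
  Initial    0.2842    0.3369   0.04265   0.03025
  Change    -0.1382    0.4147    0.2765    0.1382
  Equil       0.146    0.7516    0.3191    0.1685
  solve Keq expr → x = 0.1382; check Q = 0.04993
Then add 0.183 M of C.
Step 2:
                  G         C         J         B
  Initial     0.146    0.9346    0.3191    0.1685
  Change    0.01818  -0.05453  -0.03635  -0.01818
  Equil      0.1641    0.8801    0.2828    0.1503
  solve Keq expr → x = -0.01818; check Q = 0.04993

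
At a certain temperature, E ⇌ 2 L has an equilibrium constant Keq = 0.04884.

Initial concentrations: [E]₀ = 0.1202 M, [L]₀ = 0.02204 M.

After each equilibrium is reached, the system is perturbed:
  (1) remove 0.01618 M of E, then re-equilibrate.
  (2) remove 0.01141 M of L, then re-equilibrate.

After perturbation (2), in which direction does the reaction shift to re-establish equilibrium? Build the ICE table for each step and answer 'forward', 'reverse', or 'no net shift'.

Direction: forward

Q₀ = 0.004041 vs Keq = 0.04884 ⇒ Q<K, forward
Step 1:
                  E         L
  I          0.1202   0.02204
  C        -0.02337   0.04673
  E         0.09683   0.06877
  solve Keq expr → x = 0.02337; check Q = 0.04884
Then remove 0.01618 M of E.
Step 2:
                  E         L
  I         0.08065   0.06877
  C        0.002518 -0.005036
  E         0.08317   0.06373
  solve Keq expr → x = -0.002518; check Q = 0.04884
Then remove 0.01141 M of L.
Step 3:
                  E         L
  I         0.08317   0.05232
  C       -0.004776  0.009553
  E          0.0784   0.06188
  solve Keq expr → x = 0.004776; check Q = 0.04884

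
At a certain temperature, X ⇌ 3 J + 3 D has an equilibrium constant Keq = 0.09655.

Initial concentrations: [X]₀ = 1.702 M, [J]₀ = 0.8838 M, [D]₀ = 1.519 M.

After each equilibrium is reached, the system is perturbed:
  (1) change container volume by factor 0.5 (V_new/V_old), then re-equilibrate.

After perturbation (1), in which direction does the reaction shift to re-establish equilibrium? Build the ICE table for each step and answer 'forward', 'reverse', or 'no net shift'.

Direction: reverse

Q₀ = 1.422 vs Keq = 0.09655 ⇒ Q>K, reverse
Step 1:
                    X           J           D
  Initial       1.702      0.8838       1.519
  Change       0.1292     -0.3877     -0.3877
  Equil         1.831      0.4961       1.131
  solve Keq expr → x = -0.1292; check Q = 0.09655
Then change container volume by factor 0.5 (V_new/V_old).
Step 2:
                    X           J           D
  Initial       3.662      0.9922       2.263
  Change       0.1893     -0.5679     -0.5679
  Equil         3.852      0.4243       1.695
  solve Keq expr → x = -0.1893; check Q = 0.09655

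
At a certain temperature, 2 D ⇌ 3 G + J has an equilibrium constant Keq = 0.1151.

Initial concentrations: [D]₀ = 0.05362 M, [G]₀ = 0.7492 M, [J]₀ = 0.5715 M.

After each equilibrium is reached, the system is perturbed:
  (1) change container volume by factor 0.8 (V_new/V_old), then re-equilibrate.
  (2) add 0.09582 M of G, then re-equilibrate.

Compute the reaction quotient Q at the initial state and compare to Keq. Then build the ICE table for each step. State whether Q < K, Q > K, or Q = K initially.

Q₀ = 83.59 vs Keq = 0.1151 ⇒ Q>K, reverse
Step 1:
                    D           G           J
  init        0.05362      0.7492      0.5715
  Δ            0.2887     -0.4331     -0.1444
  eq           0.3424      0.3161      0.4271
  solve Keq expr → x = -0.1444; check Q = 0.1151
Then change container volume by factor 0.8 (V_new/V_old).
Step 2:
                    D           G           J
  init         0.4279      0.3951      0.5339
  Δ           0.02555    -0.03833    -0.01278
  eq           0.4535      0.3568      0.5211
  solve Keq expr → x = -0.01278; check Q = 0.1151
Then add 0.09582 M of G.
Step 3:
                    D           G           J
  init         0.4535      0.4526      0.5211
  Δ           0.04475    -0.06712    -0.02237
  eq           0.4982      0.3855      0.4988
  solve Keq expr → x = -0.02237; check Q = 0.1151

Q₀ = 83.59; Q > K (proceeds reverse)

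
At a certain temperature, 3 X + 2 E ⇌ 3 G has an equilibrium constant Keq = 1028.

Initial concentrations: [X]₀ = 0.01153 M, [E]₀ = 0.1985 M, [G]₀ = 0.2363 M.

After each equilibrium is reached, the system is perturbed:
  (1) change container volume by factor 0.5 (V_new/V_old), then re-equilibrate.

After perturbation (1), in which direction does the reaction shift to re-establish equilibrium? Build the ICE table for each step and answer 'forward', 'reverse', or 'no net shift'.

Q₀ = 2.1847e+05 vs Keq = 1028 ⇒ Q>K, reverse
Step 1:
                  X         E         G
  I         0.01153    0.1985    0.2363
  C         0.04075   0.02716  -0.04075
  E         0.05228    0.2257    0.1956
  solve Keq expr → x = -0.01358; check Q = 1028
Then change container volume by factor 0.5 (V_new/V_old).
Step 2:
                  X         E         G
  I          0.1046    0.4513    0.3911
  C        -0.03117  -0.02078   0.03117
  E         0.07338    0.4305    0.4223
  solve Keq expr → x = 0.01039; check Q = 1028

Direction: forward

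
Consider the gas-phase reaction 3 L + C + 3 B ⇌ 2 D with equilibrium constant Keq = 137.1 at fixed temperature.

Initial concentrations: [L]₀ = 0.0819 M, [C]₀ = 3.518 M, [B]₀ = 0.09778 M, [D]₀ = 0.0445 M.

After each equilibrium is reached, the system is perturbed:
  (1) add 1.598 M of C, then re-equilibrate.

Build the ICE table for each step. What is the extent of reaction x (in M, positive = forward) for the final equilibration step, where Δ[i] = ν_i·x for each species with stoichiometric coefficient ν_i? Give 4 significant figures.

x = 0.001276 M

Q₀ = 1096 vs Keq = 137.1 ⇒ Q>K, reverse
Step 1:
                    L           C           B           D
  Initial      0.0819       3.518     0.09778      0.0445
  Change      0.02154    0.007179     0.02154    -0.01436
  Equil        0.1034       3.525      0.1193     0.03014
  solve Keq expr → x = -0.007179; check Q = 137.1
Then add 1.598 M of C.
Step 2:
                    L           C           B           D
  Initial      0.1034       5.123      0.1193     0.03014
  Change    -0.003829   -0.001276   -0.003829    0.002553
  Equil       0.09961       5.122      0.1155     0.03269
  solve Keq expr → x = 0.001276; check Q = 137.1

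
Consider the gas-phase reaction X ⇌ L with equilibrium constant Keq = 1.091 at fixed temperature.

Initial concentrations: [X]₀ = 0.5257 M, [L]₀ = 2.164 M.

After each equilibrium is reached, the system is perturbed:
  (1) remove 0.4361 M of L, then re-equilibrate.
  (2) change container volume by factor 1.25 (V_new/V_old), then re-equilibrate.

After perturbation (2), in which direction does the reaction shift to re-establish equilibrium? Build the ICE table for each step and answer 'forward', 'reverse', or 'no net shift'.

Direction: no net shift

Q₀ = 4.116 vs Keq = 1.091 ⇒ Q>K, reverse
Step 1:
                  X         L
  Initial    0.5257     2.164
  Change     0.7606   -0.7606
  Equil       1.286     1.403
  solve Keq expr → x = -0.7606; check Q = 1.091
Then remove 0.4361 M of L.
Step 2:
                  X         L
  Initial     1.286    0.9673
  Change    -0.2086    0.2086
  Equil       1.078     1.176
  solve Keq expr → x = 0.2086; check Q = 1.091
Then change container volume by factor 1.25 (V_new/V_old).
Step 3:
                  X         L
  Initial    0.8622    0.9407
  Change          0         0
  Equil      0.8622    0.9407
  solve Keq expr → x = 0; check Q = 1.091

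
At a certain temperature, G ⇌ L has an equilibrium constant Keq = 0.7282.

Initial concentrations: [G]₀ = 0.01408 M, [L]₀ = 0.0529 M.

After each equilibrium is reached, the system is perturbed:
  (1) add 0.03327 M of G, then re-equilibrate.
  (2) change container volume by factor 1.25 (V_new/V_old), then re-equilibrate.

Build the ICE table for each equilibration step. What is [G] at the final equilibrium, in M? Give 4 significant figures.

[G]_eq = 0.04641 M

Q₀ = 3.757 vs Keq = 0.7282 ⇒ Q>K, reverse
Step 1:
                  G         L
  init      0.01408    0.0529
  Δ         0.02468  -0.02468
  eq        0.03876   0.02822
  solve Keq expr → x = -0.02468; check Q = 0.7282
Then add 0.03327 M of G.
Step 2:
                  G         L
  init      0.07203   0.02822
  Δ        -0.01402   0.01402
  eq        0.05801   0.04224
  solve Keq expr → x = 0.01402; check Q = 0.7282
Then change container volume by factor 1.25 (V_new/V_old).
Step 3:
                  G         L
  init      0.04641   0.03379
  Δ               0         0
  eq        0.04641   0.03379
  solve Keq expr → x = 0; check Q = 0.7282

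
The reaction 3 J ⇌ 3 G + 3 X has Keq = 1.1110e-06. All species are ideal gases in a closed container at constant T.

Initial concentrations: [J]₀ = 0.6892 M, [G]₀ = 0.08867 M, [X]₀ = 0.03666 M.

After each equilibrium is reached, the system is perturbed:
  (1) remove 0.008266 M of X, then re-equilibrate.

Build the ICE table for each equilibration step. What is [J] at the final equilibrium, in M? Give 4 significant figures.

Q₀ = 1.0492e-07 vs Keq = 1.1110e-06 ⇒ Q<K, forward
Step 1:
                   J          G          X
  init        0.6892    0.08867    0.03666
  Δ          -0.0243     0.0243     0.0243
  eq          0.6649      0.113    0.06096
  solve Keq expr → x = 0.0081; check Q = 1.1110e-06
Then remove 0.008266 M of X.
Step 2:
                   J          G          X
  init        0.6649      0.113    0.05269
  Δ        -0.005154   0.005154   0.005154
  eq          0.6597     0.1181    0.05785
  solve Keq expr → x = 0.001718; check Q = 1.1110e-06

[J]_eq = 0.6597 M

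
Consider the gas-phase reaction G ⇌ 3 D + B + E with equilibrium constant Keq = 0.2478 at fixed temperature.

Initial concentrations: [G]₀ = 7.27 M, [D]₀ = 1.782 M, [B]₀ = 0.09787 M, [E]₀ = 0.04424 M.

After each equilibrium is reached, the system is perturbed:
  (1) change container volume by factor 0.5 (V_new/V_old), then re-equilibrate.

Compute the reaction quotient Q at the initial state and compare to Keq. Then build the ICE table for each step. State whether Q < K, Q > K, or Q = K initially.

Q₀ = 0.00337 vs Keq = 0.2478 ⇒ Q<K, forward
Step 1:
                   G          D          B          E
  I             7.27      1.782    0.09787    0.04424
  C          -0.2546     0.7639     0.2546     0.2546
  E            7.015      2.546     0.3525     0.2989
  solve Keq expr → x = 0.2546; check Q = 0.2478
Then change container volume by factor 0.5 (V_new/V_old).
Step 2:
                   G          D          B          E
  I            14.03      5.092      0.705     0.5977
  C           0.3994     -1.198    -0.3994    -0.3994
  E            14.43      3.893     0.3055     0.1983
  solve Keq expr → x = -0.3994; check Q = 0.2478

Q₀ = 0.00337; Q < K (proceeds forward)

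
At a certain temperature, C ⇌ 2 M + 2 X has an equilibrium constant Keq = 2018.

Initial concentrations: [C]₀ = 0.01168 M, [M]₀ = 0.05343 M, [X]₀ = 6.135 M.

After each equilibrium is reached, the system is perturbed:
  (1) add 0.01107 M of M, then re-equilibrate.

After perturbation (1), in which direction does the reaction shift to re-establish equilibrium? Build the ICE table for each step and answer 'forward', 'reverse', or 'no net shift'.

Q₀ = 9.199 vs Keq = 2018 ⇒ Q<K, forward
Step 1:
                    C           M           X
  init        0.01168     0.05343       6.135
  Δ          -0.01157     0.02314     0.02314
  eq       1.1018e-04     0.07657       6.158
  solve Keq expr → x = 0.01157; check Q = 2018
Then add 0.01107 M of M.
Step 2:
                    C           M           X
  init     1.1018e-04     0.08764       6.158
  Δ        3.3934e-05 -6.7868e-05 -6.7868e-05
  eq       1.4411e-04     0.08757       6.158
  solve Keq expr → x = -3.3934e-05; check Q = 2018

Direction: reverse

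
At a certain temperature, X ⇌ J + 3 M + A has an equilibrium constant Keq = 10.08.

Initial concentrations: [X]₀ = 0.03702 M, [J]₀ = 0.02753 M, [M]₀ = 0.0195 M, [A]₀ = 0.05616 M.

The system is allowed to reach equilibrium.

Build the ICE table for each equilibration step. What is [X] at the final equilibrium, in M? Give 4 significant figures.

[X]_eq = 1.3278e-06 M

Q₀ = 3.0967e-07 vs Keq = 10.08 ⇒ Q<K, forward
Step 1:
                   X          J          M          A
  init       0.03702    0.02753     0.0195    0.05616
  Δ         -0.03702    0.03702     0.1111    0.03702
  eq      1.3278e-06    0.06455     0.1306    0.09318
  solve Keq expr → x = 0.03702; check Q = 10.08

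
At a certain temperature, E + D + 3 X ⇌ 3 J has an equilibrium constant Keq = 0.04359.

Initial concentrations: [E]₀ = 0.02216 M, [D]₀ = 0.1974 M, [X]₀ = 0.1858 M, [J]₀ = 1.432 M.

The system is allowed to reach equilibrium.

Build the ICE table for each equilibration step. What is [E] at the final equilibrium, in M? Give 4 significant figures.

[E]_eq = 0.4034 M

Q₀ = 1.0466e+05 vs Keq = 0.04359 ⇒ Q>K, reverse
Step 1:
                   E          D          X          J
  I          0.02216     0.1974     0.1858      1.432
  C           0.3813     0.3813      1.144     -1.144
  E           0.4034     0.5787       1.33     0.2881
  solve Keq expr → x = -0.3813; check Q = 0.04359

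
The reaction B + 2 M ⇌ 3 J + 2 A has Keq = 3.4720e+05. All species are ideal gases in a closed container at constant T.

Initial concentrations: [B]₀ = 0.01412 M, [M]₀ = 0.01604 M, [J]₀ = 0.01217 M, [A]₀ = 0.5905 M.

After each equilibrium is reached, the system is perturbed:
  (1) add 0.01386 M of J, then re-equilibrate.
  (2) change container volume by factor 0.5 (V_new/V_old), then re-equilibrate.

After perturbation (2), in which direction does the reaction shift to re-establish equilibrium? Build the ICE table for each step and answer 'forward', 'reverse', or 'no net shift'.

Q₀ = 0.173 vs Keq = 3.4720e+05 ⇒ Q<K, forward
Step 1:
                    B           M           J           A
  I           0.01412     0.01604     0.01217      0.5905
  C         -0.007975    -0.01595     0.02392     0.01595
  E          0.006145  9.0035e-05     0.03609      0.6064
  solve Keq expr → x = 0.007975; check Q = 3.4720e+05
Then add 0.01386 M of J.
Step 2:
                    B           M           J           A
  I          0.006145  9.0035e-05     0.04995      0.6064
  C        2.7922e-05  5.5844e-05 -8.3766e-05 -5.5844e-05
  E          0.006173  1.4588e-04     0.04987      0.6064
  solve Keq expr → x = -2.7922e-05; check Q = 3.4720e+05
Then change container volume by factor 0.5 (V_new/V_old).
Step 3:
                    B           M           J           A
  I           0.01235  2.9176e-04     0.09974       1.213
  C        1.4228e-04  2.8457e-04 -4.2685e-04 -2.8457e-04
  E           0.01249  5.7633e-04     0.09932       1.213
  solve Keq expr → x = -1.4228e-04; check Q = 3.4720e+05

Direction: reverse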